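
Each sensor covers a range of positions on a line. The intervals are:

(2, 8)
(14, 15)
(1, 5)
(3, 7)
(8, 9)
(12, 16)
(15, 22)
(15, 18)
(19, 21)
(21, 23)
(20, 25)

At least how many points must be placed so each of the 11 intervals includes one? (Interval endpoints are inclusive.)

4

Sort by right endpoint; whenever an interval is uncovered, place a point at its right end.
Sorted: [1,5] [3,7] [2,8] [8,9] [14,15] [12,16] [15,18] [19,21] [15,22] [21,23] [20,25]
{[1,5],[3,7],[2,8]} hit by 5; {[8,9]} hit by 9; {[14,15],[12,16],[15,18]} hit by 15; {[19,21],[15,22],[21,23],[20,25]} hit by 21.
Points: 5, 9, 15, 21 (4 total).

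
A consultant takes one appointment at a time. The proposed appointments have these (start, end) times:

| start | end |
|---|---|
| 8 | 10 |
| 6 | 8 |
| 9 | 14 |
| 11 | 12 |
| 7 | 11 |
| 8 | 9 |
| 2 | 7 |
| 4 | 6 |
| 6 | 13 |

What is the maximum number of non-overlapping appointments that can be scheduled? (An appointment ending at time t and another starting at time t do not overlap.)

Greedy by earliest finish: after sorting by end time, pick each interval compatible with the last pick.
By end time: (4,6), (2,7), (6,8), (8,9), (8,10), (7,11), (11,12), (6,13), (9,14).
Pick (4,6); next start ≥ 6 → (6,8); next start ≥ 8 → (8,9); next start ≥ 9 → (11,12).
Selected 4 appointments.

4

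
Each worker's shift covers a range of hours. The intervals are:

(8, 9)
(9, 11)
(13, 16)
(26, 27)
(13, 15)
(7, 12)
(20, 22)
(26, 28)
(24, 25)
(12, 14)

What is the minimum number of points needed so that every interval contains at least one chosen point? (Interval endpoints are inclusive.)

Sort by right endpoint; whenever an interval is uncovered, place a point at its right end.
By right end: [8,9]  [9,11]  [7,12]  [12,14]  [13,15]  [13,16]  [20,22]  [24,25]  [26,27]  [26,28]
[8,9] uncovered → point at 9; [12,14] uncovered → point at 14; [20,22] uncovered → point at 22; [24,25] uncovered → point at 25; [26,27] uncovered → point at 27.
Points: 9, 14, 22, 25, 27 (5 total).

5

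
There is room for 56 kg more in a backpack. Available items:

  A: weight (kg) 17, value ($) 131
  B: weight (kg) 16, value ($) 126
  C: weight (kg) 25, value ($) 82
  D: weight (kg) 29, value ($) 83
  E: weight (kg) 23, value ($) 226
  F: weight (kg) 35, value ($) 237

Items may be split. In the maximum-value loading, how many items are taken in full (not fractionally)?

3

Ratios (sorted): E 9.83, B 7.88, A 7.71, F 6.77, C 3.28, D 2.86
take E (23 @ 226); take B (16 @ 126); take A (17 @ 131). Capacity used 56/56.
3 item(s) taken whole.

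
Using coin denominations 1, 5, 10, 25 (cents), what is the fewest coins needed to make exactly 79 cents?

7

79 = 3×25 + 4×1
Total coins = 3 + 4 = 7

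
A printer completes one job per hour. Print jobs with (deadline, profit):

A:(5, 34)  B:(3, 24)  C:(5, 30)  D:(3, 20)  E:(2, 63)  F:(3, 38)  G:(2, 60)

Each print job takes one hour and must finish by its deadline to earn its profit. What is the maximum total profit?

By profit: E(d2,63), G(d2,60), F(d3,38), A(d5,34), C(d5,30), B(d3,24), D(d3,20)
E→slot 2; G→slot 1; F→slot 3; A→slot 5; C→slot 4; B skipped; D skipped.
Profit = 60 + 63 + 38 + 30 + 34 = 225

225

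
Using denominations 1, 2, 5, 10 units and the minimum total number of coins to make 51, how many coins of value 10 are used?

Greedy: take as many of the largest coin as possible, then repeat with the remainder.
51 − 5×10→1 − 1×1→0
Count of 10: 5

5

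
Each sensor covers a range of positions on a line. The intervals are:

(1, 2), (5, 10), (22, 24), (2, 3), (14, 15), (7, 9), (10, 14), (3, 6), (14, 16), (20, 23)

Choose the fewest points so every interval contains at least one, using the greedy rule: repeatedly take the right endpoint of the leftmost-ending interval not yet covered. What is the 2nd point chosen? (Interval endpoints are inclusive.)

6

Process intervals by earliest right end; each time one isn't hit yet, stab at its right endpoint.
By right end: [1,2]  [2,3]  [3,6]  [7,9]  [5,10]  [10,14]  [14,15]  [14,16]  [20,23]  [22,24]
[1,2] uncovered → point at 2; [3,6] uncovered → point at 6; [7,9] uncovered → point at 9; [10,14] uncovered → point at 14; [20,23] uncovered → point at 23.
Points: 2, 6, 9, 14, 23 (5 total).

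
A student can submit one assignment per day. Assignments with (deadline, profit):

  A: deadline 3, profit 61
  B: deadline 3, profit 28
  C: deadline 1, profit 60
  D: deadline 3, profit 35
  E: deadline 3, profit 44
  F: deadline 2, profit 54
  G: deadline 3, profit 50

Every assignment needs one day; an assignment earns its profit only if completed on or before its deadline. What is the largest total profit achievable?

By profit: A(d3,61), C(d1,60), F(d2,54), G(d3,50), E(d3,44), D(d3,35), B(d3,28)
A→slot 3; C→slot 1; F→slot 2; G skipped; E skipped; D skipped; B skipped.
Profit = 60 + 54 + 61 = 175

175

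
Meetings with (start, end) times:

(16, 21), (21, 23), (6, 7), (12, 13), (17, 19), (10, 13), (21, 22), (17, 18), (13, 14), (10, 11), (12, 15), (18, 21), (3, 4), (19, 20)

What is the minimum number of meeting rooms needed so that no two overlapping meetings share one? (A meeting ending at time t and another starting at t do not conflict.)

3

starts: [3, 6, 10, 10, 12, 12, 13, 16, 17, 17, 18, 19, 21, 21]
ends:   [4, 7, 11, 13, 13, 14, 15, 18, 19, 20, 21, 21, 22, 23]
s3→1 e4→0 s6→1 e7→0 s10→1 s10→2 e11→1 s12→2 s12→3  — peak 3.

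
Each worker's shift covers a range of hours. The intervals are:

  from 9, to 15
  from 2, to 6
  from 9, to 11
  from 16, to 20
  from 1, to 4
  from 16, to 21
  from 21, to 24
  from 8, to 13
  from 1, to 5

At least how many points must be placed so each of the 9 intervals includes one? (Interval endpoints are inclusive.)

Sorted: [1,4] [1,5] [2,6] [9,11] [8,13] [9,15] [16,20] [16,21] [21,24]
{[1,4],[1,5],[2,6]} hit by 4; {[9,11],[8,13],[9,15]} hit by 11; {[16,20],[16,21]} hit by 20; {[21,24]} hit by 24.
Points: 4, 11, 20, 24 (4 total).

4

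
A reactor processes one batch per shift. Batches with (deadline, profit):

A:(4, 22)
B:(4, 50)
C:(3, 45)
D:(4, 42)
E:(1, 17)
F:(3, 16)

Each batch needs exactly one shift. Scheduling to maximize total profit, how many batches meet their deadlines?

Take jobs in profit order; each goes to the latest open slot no later than its deadline.
Profit order: B=50 C=45 D=42 A=22 E=17 F=16
Assign: B→slot 4, C→slot 3, D→slot 2, A→slot 1, E skipped, F skipped.
Slots: [1:A] [2:D] [3:C] [4:B]
4 of 6 scheduled.

4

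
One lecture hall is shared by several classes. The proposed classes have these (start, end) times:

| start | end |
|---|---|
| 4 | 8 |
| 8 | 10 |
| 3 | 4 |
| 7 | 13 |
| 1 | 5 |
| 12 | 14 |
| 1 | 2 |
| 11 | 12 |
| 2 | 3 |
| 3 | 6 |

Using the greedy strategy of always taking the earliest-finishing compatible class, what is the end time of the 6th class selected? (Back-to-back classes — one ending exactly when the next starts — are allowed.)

By end time: (1,2), (2,3), (3,4), (1,5), (3,6), (4,8), (8,10), (11,12), (7,13), (12,14).
Pick (1,2); next start ≥ 2 → (2,3); next start ≥ 3 → (3,4); next start ≥ 4 → (4,8); next start ≥ 8 → (8,10); next start ≥ 10 → (11,12); next start ≥ 12 → (12,14).
Selected: (1,2) (2,3) (3,4) (4,8) (8,10) (11,12) (12,14)

12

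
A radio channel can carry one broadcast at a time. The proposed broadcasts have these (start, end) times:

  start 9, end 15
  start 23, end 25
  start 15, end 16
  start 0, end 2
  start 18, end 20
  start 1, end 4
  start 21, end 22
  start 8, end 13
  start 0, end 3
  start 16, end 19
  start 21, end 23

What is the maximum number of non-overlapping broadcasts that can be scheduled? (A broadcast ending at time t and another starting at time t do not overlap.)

6

Order by finish time; keep every interval that doesn't clash with the previous kept one.
Sorted by end: (0,2)  (0,3)  (1,4)  (8,13)  (9,15)  (15,16)  (16,19)  (18,20)  (21,22)  (21,23)  (23,25)
take (0,2); take (8,13); take (15,16); take (16,19); skip (18,20); take (21,22); skip (21,23); take (23,25).
Selected 6 broadcasts.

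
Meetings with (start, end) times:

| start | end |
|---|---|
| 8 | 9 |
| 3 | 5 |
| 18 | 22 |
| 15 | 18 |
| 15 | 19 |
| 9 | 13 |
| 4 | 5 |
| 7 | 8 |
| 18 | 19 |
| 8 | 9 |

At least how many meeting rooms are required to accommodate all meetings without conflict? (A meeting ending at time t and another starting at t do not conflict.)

Count concurrent intervals with a sweep; the peak is the room count.
Events (time:±→running): 3:+→1 4:+→2 5:-→1 5:-→0 7:+→1 8:-→0 8:+→1 8:+→2 9:-→1 9:-→0 9:+→1 13:-→0 15:+→1 15:+→2 18:-→1 18:+→2 18:+→3 … peak 3.

3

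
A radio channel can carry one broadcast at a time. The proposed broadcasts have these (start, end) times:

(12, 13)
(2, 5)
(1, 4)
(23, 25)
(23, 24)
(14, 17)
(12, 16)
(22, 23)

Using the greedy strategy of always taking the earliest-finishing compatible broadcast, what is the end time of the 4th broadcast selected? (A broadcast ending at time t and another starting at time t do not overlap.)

Greedy by earliest finish: after sorting by end time, pick each interval compatible with the last pick.
Sorted by end: (1,4)  (2,5)  (12,13)  (12,16)  (14,17)  (22,23)  (23,24)  (23,25)
take (1,4); take (12,13); take (14,17); take (22,23); take (23,24).
Selected: (1,4) (12,13) (14,17) (22,23) (23,24)

23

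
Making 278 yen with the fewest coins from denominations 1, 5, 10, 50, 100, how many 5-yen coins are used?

1

Greedy: take as many of the largest coin as possible, then repeat with the remainder.
278 − 2×100→78 − 1×50→28 − 2×10→8 − 1×5→3 − 3×1→0
Count of 5: 1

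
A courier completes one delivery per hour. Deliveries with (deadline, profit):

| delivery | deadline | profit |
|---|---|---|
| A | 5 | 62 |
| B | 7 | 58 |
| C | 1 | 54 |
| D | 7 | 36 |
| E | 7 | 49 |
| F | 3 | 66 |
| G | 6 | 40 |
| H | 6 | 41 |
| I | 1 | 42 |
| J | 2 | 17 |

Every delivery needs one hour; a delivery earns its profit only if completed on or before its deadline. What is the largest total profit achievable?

370

Sort by profit descending; place each in the latest free slot ≤ its deadline.
Profit order: F=66 A=62 B=58 C=54 E=49 I=42 H=41 G=40 D=36 J=17
Assign: F→slot 3, A→slot 5, B→slot 7, C→slot 1, E→slot 6, I skipped, H→slot 4, G→slot 2, D skipped, J skipped.
Slots: [1:C] [2:G] [3:F] [4:H] [5:A] [6:E] [7:B]
Profit = 54 + 40 + 66 + 41 + 62 + 49 + 58 = 370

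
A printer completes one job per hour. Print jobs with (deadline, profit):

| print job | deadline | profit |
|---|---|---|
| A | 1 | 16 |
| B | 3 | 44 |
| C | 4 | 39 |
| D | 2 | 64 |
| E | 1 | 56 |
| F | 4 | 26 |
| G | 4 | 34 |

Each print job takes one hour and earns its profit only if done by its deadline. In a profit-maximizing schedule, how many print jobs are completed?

Take jobs in profit order; each goes to the latest open slot no later than its deadline.
By profit: D(d2,64), E(d1,56), B(d3,44), C(d4,39), G(d4,34), F(d4,26), A(d1,16)
D→slot 2; E→slot 1; B→slot 3; C→slot 4; G skipped; F skipped; A skipped.
4 of 7 scheduled.

4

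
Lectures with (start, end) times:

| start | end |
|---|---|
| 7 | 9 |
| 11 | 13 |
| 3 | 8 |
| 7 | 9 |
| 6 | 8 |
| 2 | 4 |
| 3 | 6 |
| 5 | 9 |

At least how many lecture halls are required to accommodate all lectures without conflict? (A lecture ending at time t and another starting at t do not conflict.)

5

starts: [2, 3, 3, 5, 6, 7, 7, 11]
ends:   [4, 6, 8, 8, 9, 9, 9, 13]
s2→1 s3→2 s3→3 e4→2 s5→3 e6→2 s6→3 s7→4 s7→5  — peak 5.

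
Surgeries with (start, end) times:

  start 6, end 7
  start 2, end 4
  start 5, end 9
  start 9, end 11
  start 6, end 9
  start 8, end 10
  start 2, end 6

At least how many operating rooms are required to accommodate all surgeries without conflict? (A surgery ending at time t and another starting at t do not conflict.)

Count concurrent intervals with a sweep; the peak is the room count.
starts: [2, 2, 5, 6, 6, 8, 9]
ends:   [4, 6, 7, 9, 9, 10, 11]
s2→1 s2→2 e4→1 s5→2 e6→1 s6→2 s6→3  — peak 3.

3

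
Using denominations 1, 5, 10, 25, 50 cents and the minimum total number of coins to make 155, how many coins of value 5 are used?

1

Greedy: take as many of the largest coin as possible, then repeat with the remainder.
155 = 3×50 + 1×5
Count of 5: 1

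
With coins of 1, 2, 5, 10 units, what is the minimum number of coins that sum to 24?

4

24 = 2×10 + 2×2
Total coins = 2 + 2 = 4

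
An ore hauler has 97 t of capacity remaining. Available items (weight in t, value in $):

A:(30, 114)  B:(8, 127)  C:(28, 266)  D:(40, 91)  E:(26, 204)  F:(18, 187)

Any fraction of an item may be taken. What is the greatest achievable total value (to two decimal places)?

Ratios (sorted): B 15.88, F 10.39, C 9.50, E 7.85, A 3.80, D 2.27
take B (8 @ 127); take F (18 @ 187); take C (28 @ 266); take E (26 @ 204); take 17/30 of A → 64.60. Capacity used 97/97.
Total value = 848.60

848.60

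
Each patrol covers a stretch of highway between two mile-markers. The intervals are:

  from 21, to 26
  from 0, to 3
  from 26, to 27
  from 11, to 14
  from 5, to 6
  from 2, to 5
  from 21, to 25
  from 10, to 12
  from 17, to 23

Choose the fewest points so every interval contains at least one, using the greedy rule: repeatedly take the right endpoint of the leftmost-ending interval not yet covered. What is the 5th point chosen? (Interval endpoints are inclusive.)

Sort by right endpoint; whenever an interval is uncovered, place a point at its right end.
By right end: [0,3]  [2,5]  [5,6]  [10,12]  [11,14]  [17,23]  [21,25]  [21,26]  [26,27]
[0,3] uncovered → point at 3; [5,6] uncovered → point at 6; [10,12] uncovered → point at 12; [17,23] uncovered → point at 23; [26,27] uncovered → point at 27.
Points: 3, 6, 12, 23, 27 (5 total).

27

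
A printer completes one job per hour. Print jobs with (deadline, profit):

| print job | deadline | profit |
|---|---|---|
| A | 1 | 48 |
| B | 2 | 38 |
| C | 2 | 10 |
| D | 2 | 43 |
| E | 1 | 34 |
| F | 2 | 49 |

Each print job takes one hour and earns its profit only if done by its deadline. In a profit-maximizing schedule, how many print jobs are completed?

Sort by profit descending; place each in the latest free slot ≤ its deadline.
Profit order: F=49 A=48 D=43 B=38 E=34 C=10
Assign: F→slot 2, A→slot 1, D skipped, B skipped, E skipped, C skipped.
Slots: [1:A] [2:F]
2 of 6 scheduled.

2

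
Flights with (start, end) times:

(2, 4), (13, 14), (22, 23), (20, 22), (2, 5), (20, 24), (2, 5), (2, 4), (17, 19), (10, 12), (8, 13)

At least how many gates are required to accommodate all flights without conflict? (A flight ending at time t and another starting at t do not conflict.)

Count concurrent intervals with a sweep; the peak is the room count.
starts: [2, 2, 2, 2, 8, 10, 13, 17, 20, 20, 22]
ends:   [4, 4, 5, 5, 12, 13, 14, 19, 22, 23, 24]
s2→1 s2→2 s2→3 s2→4  — peak 4.

4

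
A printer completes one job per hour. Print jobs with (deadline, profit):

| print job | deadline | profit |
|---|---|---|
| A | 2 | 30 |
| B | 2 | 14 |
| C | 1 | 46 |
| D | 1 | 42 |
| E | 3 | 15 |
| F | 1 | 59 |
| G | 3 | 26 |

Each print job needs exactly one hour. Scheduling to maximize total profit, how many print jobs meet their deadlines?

3

Sort by profit descending; place each in the latest free slot ≤ its deadline.
By profit: F(d1,59), C(d1,46), D(d1,42), A(d2,30), G(d3,26), E(d3,15), B(d2,14)
F→slot 1; C skipped; D skipped; A→slot 2; G→slot 3; E skipped; B skipped.
3 of 7 scheduled.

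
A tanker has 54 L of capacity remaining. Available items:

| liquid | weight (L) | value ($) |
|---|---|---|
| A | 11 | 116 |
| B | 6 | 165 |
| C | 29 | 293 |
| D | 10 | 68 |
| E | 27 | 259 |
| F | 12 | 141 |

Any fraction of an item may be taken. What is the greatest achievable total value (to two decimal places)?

674.59

Ratios (sorted): B 27.50, F 11.75, A 10.55, C 10.10, E 9.59, D 6.80
take B (6 @ 165); take F (12 @ 141); take A (11 @ 116); take 25/29 of C → 252.59. Capacity used 54/54.
Total value = 674.59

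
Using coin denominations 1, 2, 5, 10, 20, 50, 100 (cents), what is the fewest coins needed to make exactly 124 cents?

124 − 1×100→24 − 1×20→4 − 2×2→0
Total coins = 1 + 1 + 2 = 4

4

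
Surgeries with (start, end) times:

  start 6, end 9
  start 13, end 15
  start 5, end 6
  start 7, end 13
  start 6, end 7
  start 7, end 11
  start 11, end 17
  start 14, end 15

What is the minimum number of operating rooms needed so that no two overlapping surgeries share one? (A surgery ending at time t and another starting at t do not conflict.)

The answer is the maximum number of intervals overlapping at any instant.
starts: [5, 6, 6, 7, 7, 11, 13, 14]
ends:   [6, 7, 9, 11, 13, 15, 15, 17]
s5→1 e6→0 s6→1 s6→2 e7→1 s7→2 s7→3  — peak 3.

3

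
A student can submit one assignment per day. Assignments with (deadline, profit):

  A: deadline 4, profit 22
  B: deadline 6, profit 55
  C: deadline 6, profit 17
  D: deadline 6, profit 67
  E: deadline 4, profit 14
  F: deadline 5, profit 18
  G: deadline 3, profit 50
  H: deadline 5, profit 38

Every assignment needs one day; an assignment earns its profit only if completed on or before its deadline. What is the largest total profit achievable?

250

Sort by profit descending; place each in the latest free slot ≤ its deadline.
Profit order: D=67 B=55 G=50 H=38 A=22 F=18 C=17 E=14
Assign: D→slot 6, B→slot 5, G→slot 3, H→slot 4, A→slot 2, F→slot 1, C skipped, E skipped.
Slots: [1:F] [2:A] [3:G] [4:H] [5:B] [6:D]
Profit = 18 + 22 + 50 + 38 + 55 + 67 = 250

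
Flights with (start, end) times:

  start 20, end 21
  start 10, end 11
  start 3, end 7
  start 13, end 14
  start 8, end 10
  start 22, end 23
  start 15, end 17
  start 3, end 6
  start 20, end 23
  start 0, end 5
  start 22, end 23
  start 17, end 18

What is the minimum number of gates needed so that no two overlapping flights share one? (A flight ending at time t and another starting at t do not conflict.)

starts: [0, 3, 3, 8, 10, 13, 15, 17, 20, 20, 22, 22]
ends:   [5, 6, 7, 10, 11, 14, 17, 18, 21, 23, 23, 23]
s0→1 s3→2 s3→3  — peak 3.

3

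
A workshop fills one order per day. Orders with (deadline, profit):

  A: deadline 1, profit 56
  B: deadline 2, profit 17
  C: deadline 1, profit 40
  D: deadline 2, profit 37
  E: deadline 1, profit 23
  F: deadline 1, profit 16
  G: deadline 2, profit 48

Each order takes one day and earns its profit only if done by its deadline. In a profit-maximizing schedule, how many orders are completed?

Take jobs in profit order; each goes to the latest open slot no later than its deadline.
Profit order: A=56 G=48 C=40 D=37 E=23 B=17 F=16
Assign: A→slot 1, G→slot 2, C skipped, D skipped, E skipped, B skipped, F skipped.
Slots: [1:A] [2:G]
2 of 7 scheduled.

2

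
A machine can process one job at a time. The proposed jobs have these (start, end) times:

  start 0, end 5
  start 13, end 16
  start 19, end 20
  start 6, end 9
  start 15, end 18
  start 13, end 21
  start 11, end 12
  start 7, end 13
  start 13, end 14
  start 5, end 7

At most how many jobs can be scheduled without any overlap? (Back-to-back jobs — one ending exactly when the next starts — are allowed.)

6

Sort by end time and greedily take each interval whose start is ≥ the last chosen end.
Sorted by end: (0,5)  (5,7)  (6,9)  (11,12)  (7,13)  (13,14)  (13,16)  (15,18)  (19,20)  (13,21)
take (0,5); take (5,7); take (11,12); take (13,14); take (15,18); take (19,20).
Selected 6 jobs.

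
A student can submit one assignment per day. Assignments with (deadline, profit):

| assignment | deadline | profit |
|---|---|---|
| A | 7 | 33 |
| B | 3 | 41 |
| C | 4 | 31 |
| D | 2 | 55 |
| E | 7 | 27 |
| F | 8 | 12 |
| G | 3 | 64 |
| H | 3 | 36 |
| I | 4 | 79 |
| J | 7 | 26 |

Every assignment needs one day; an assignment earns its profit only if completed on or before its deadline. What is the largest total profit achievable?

Take jobs in profit order; each goes to the latest open slot no later than its deadline.
By profit: I(d4,79), G(d3,64), D(d2,55), B(d3,41), H(d3,36), A(d7,33), C(d4,31), E(d7,27), J(d7,26), F(d8,12)
I→slot 4; G→slot 3; D→slot 2; B→slot 1; H skipped; A→slot 7; C skipped; E→slot 6; J→slot 5; F→slot 8.
Profit = 41 + 55 + 64 + 79 + 26 + 27 + 33 + 12 = 337

337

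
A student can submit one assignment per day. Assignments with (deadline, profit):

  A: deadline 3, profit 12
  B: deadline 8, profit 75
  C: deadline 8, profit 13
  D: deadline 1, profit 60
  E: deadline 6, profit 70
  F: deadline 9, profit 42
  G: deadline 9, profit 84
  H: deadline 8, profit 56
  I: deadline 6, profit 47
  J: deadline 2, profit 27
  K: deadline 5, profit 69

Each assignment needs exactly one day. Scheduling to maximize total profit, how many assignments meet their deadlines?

9

Profit order: G=84 B=75 E=70 K=69 D=60 H=56 I=47 F=42 J=27 C=13 A=12
Assign: G→slot 9, B→slot 8, E→slot 6, K→slot 5, D→slot 1, H→slot 7, I→slot 4, F→slot 3, J→slot 2, C skipped, A skipped.
Slots: [1:D] [2:J] [3:F] [4:I] [5:K] [6:E] [7:H] [8:B] [9:G]
9 of 11 scheduled.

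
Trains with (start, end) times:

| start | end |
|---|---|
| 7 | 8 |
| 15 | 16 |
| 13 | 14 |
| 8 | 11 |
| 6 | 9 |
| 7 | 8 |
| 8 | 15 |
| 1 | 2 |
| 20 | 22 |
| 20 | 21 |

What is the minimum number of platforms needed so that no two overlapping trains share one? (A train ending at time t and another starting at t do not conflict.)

3

The answer is the maximum number of intervals overlapping at any instant.
Events (time:±→running): 1:+→1 2:-→0 6:+→1 7:+→2 7:+→3 … peak 3.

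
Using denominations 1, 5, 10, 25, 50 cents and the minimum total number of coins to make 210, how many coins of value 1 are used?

0

Greedy: take as many of the largest coin as possible, then repeat with the remainder.
210 = 4×50 + 1×10
Count of 1: 0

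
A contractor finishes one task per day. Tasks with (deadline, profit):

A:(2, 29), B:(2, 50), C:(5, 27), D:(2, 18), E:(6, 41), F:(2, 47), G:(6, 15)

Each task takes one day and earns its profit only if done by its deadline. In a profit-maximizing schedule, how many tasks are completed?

5

Sort by profit descending; place each in the latest free slot ≤ its deadline.
By profit: B(d2,50), F(d2,47), E(d6,41), A(d2,29), C(d5,27), D(d2,18), G(d6,15)
B→slot 2; F→slot 1; E→slot 6; A skipped; C→slot 5; D skipped; G→slot 4.
5 of 7 scheduled.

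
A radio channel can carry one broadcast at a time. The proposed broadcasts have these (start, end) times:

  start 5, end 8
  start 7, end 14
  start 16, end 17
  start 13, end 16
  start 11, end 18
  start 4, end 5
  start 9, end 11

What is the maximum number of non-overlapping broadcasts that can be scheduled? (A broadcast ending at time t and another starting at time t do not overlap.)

Greedy by earliest finish: after sorting by end time, pick each interval compatible with the last pick.
Sorted by end: (4,5)  (5,8)  (9,11)  (7,14)  (13,16)  (16,17)  (11,18)
take (4,5); take (5,8); take (9,11); take (13,16); take (16,17); skip (11,18).
Selected 5 broadcasts.

5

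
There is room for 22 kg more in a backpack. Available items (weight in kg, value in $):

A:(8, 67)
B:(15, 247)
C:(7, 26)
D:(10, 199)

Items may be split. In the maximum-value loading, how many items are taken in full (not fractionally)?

1

Ratios (sorted): D 19.90, B 16.47, A 8.38, C 3.71
take D (10 @ 199); take 12/15 of B → 197.60. Capacity used 22/22.
1 item(s) taken whole; one partial (take 12/15 of B).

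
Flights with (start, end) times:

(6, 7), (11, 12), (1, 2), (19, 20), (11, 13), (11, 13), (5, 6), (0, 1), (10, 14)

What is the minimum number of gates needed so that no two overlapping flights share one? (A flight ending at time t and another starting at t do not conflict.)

4

Count concurrent intervals with a sweep; the peak is the room count.
Events (time:±→running): 0:+→1 1:-→0 1:+→1 2:-→0 5:+→1 6:-→0 6:+→1 7:-→0 10:+→1 11:+→2 11:+→3 11:+→4 … peak 4.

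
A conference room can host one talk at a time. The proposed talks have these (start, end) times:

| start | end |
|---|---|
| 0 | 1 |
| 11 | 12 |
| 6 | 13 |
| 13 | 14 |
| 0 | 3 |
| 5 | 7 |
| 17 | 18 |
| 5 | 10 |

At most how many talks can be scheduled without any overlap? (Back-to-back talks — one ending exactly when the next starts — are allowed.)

Sorted by end: (0,1)  (0,3)  (5,7)  (5,10)  (11,12)  (6,13)  (13,14)  (17,18)
take (0,1); take (5,7); take (11,12); take (13,14); take (17,18).
Selected 5 talks.

5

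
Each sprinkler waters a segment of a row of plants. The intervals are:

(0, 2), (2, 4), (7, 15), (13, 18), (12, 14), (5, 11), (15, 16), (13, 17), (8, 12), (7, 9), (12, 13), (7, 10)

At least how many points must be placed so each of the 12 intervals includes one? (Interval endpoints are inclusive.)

By right end: [0,2]  [2,4]  [7,9]  [7,10]  [5,11]  [8,12]  [12,13]  [12,14]  [7,15]  [15,16]  [13,17]  [13,18]
[0,2] uncovered → point at 2; [7,9] uncovered → point at 9; [12,13] uncovered → point at 13; [15,16] uncovered → point at 16.
Points: 2, 9, 13, 16 (4 total).

4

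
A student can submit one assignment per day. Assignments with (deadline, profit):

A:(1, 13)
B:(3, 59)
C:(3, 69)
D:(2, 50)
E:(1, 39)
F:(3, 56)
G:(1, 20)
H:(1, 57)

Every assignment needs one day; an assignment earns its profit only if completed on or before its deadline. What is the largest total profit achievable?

185

Profit order: C=69 B=59 H=57 F=56 D=50 E=39 G=20 A=13
Assign: C→slot 3, B→slot 2, H→slot 1, F skipped, D skipped, E skipped, G skipped, A skipped.
Slots: [1:H] [2:B] [3:C]
Profit = 57 + 59 + 69 = 185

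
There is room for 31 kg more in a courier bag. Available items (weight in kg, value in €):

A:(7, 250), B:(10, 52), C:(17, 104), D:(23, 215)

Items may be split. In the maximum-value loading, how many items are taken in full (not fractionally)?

Order: A (250/7=35.71) > D (215/23=9.35) > C (104/17=6.12) > B (52/10=5.20)
Fill: take A (7 @ 250) → take D (23 @ 215) → take 1/17 of C → 6.12; 31/31 used.
2 item(s) taken whole; one partial (take 1/17 of C).

2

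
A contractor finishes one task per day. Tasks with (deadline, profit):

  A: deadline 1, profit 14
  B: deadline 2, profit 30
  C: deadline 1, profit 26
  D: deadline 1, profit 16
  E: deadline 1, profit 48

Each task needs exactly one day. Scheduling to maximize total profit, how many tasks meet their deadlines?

2

By profit: E(d1,48), B(d2,30), C(d1,26), D(d1,16), A(d1,14)
E→slot 1; B→slot 2; C skipped; D skipped; A skipped.
2 of 5 scheduled.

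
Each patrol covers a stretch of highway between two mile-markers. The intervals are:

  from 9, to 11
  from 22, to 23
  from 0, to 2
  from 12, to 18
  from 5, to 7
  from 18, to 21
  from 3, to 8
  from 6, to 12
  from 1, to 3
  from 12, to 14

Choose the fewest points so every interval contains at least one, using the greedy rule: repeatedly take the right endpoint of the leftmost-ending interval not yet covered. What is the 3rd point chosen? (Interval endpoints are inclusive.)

11

Sort by right endpoint; whenever an interval is uncovered, place a point at its right end.
By right end: [0,2]  [1,3]  [5,7]  [3,8]  [9,11]  [6,12]  [12,14]  [12,18]  [18,21]  [22,23]
[0,2] uncovered → point at 2; [5,7] uncovered → point at 7; [9,11] uncovered → point at 11; [12,14] uncovered → point at 14; [18,21] uncovered → point at 21; [22,23] uncovered → point at 23.
Points: 2, 7, 11, 14, 21, 23 (6 total).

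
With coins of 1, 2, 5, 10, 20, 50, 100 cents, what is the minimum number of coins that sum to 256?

5

Greedy: take as many of the largest coin as possible, then repeat with the remainder.
256 − 2×100→56 − 1×50→6 − 1×5→1 − 1×1→0
Total coins = 2 + 1 + 1 + 1 = 5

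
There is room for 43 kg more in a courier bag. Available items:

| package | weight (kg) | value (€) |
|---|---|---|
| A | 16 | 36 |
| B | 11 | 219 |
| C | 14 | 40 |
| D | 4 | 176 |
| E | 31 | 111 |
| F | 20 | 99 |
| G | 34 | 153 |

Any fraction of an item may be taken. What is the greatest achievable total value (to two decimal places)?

Order: D (176/4=44.00) > B (219/11=19.91) > F (99/20=4.95) > G (153/34=4.50) > E (111/31=3.58) > C (40/14=2.86) > A (36/16=2.25)
Fill: take D (4 @ 176) → take B (11 @ 219) → take F (20 @ 99) → take 8/34 of G → 36.00; 43/43 used.
Total value = 530.00

530.00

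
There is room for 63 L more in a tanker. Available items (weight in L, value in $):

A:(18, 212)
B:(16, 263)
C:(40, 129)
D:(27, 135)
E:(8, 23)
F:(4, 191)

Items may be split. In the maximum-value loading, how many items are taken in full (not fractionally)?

3

Ratios (sorted): F 47.75, B 16.44, A 11.78, D 5.00, C 3.23, E 2.88
take F (4 @ 191); take B (16 @ 263); take A (18 @ 212); take 25/27 of D → 125.00. Capacity used 63/63.
3 item(s) taken whole; one partial (take 25/27 of D).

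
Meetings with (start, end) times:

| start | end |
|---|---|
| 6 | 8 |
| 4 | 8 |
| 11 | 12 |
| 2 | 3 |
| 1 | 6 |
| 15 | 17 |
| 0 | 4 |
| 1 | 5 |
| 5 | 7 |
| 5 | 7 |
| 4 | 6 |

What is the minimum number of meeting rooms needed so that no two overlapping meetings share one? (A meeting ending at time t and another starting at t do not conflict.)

5

Count concurrent intervals with a sweep; the peak is the room count.
starts: [0, 1, 1, 2, 4, 4, 5, 5, 6, 11, 15]
ends:   [3, 4, 5, 6, 6, 7, 7, 8, 8, 12, 17]
s0→1 s1→2 s1→3 s2→4 e3→3 e4→2 s4→3 s4→4 e5→3 s5→4 s5→5  — peak 5.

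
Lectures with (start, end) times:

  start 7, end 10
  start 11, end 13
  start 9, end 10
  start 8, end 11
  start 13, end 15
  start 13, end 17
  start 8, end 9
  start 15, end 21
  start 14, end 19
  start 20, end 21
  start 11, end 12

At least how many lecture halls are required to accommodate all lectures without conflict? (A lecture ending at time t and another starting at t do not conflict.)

starts: [7, 8, 8, 9, 11, 11, 13, 13, 14, 15, 20]
ends:   [9, 10, 10, 11, 12, 13, 15, 17, 19, 21, 21]
s7→1 s8→2 s8→3  — peak 3.

3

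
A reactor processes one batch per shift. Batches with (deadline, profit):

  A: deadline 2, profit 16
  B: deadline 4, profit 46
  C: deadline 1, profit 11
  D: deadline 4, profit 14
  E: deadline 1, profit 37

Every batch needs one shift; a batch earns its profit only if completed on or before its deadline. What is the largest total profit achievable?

113

By profit: B(d4,46), E(d1,37), A(d2,16), D(d4,14), C(d1,11)
B→slot 4; E→slot 1; A→slot 2; D→slot 3; C skipped.
Profit = 37 + 16 + 14 + 46 = 113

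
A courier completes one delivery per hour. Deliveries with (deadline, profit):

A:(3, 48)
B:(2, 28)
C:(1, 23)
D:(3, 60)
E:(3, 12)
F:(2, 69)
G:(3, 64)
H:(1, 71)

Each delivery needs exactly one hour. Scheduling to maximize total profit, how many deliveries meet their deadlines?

Profit order: H=71 F=69 G=64 D=60 A=48 B=28 C=23 E=12
Assign: H→slot 1, F→slot 2, G→slot 3, D skipped, A skipped, B skipped, C skipped, E skipped.
Slots: [1:H] [2:F] [3:G]
3 of 8 scheduled.

3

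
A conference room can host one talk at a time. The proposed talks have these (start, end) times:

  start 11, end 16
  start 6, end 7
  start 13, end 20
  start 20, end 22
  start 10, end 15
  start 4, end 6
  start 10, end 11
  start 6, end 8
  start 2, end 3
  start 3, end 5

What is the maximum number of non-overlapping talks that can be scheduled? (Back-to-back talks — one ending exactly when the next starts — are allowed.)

Sort by end time and greedily take each interval whose start is ≥ the last chosen end.
By end time: (2,3), (3,5), (4,6), (6,7), (6,8), (10,11), (10,15), (11,16), (13,20), (20,22).
Pick (2,3); next start ≥ 3 → (3,5); next start ≥ 5 → (6,7); next start ≥ 7 → (10,11); next start ≥ 11 → (11,16); next start ≥ 16 → (20,22).
Selected 6 talks.

6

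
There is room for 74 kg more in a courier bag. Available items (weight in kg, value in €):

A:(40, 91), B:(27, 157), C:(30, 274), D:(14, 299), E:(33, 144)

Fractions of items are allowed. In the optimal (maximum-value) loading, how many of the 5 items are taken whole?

3

Sort by value per unit weight and fill in that order.
Ratios (sorted): D 21.36, C 9.13, B 5.81, E 4.36, A 2.27
take D (14 @ 299); take C (30 @ 274); take B (27 @ 157); take 3/33 of E → 13.09. Capacity used 74/74.
3 item(s) taken whole; one partial (take 3/33 of E).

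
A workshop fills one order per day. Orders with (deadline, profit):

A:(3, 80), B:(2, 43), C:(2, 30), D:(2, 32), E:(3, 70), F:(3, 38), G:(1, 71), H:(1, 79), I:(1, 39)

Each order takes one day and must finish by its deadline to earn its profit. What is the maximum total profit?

By profit: A(d3,80), H(d1,79), G(d1,71), E(d3,70), B(d2,43), I(d1,39), F(d3,38), D(d2,32), C(d2,30)
A→slot 3; H→slot 1; G skipped; E→slot 2; B skipped; I skipped; F skipped; D skipped; C skipped.
Profit = 79 + 70 + 80 = 229

229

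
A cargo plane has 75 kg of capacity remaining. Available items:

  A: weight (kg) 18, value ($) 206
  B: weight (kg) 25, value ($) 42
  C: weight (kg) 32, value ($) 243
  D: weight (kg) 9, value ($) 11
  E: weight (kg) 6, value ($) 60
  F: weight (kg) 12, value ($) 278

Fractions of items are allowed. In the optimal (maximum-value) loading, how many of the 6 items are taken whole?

Sort by value per unit weight and fill in that order.
Ratios (sorted): F 23.17, A 11.44, E 10.00, C 7.59, B 1.68, D 1.22
take F (12 @ 278); take A (18 @ 206); take E (6 @ 60); take C (32 @ 243); take 7/25 of B → 11.76. Capacity used 75/75.
4 item(s) taken whole; one partial (take 7/25 of B).

4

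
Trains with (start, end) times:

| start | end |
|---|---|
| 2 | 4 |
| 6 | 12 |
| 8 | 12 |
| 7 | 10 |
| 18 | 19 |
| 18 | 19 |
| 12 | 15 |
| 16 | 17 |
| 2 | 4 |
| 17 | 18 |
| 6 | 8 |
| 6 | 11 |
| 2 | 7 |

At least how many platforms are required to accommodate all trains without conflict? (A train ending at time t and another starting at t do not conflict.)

Count concurrent intervals with a sweep; the peak is the room count.
starts: [2, 2, 2, 6, 6, 6, 7, 8, 12, 16, 17, 18, 18]
ends:   [4, 4, 7, 8, 10, 11, 12, 12, 15, 17, 18, 19, 19]
s2→1 s2→2 s2→3 e4→2 e4→1 s6→2 s6→3 s6→4  — peak 4.

4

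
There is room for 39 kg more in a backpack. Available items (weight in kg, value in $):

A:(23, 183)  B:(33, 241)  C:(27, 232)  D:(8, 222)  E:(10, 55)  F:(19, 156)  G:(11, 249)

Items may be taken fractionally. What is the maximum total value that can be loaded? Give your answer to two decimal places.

642.85

Order: D (222/8=27.75) > G (249/11=22.64) > C (232/27=8.59) > F (156/19=8.21) > A (183/23=7.96) > B (241/33=7.30) > E (55/10=5.50)
Fill: take D (8 @ 222) → take G (11 @ 249) → take 20/27 of C → 171.85; 39/39 used.
Total value = 642.85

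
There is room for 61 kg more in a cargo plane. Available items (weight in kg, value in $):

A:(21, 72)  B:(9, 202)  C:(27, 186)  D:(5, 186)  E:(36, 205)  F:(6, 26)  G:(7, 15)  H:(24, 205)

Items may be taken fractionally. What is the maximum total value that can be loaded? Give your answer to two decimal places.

Sort by value per unit weight and fill in that order.
Order: D (186/5=37.20) > B (202/9=22.44) > H (205/24=8.54) > C (186/27=6.89) > E (205/36=5.69) > F (26/6=4.33) > A (72/21=3.43) > G (15/7=2.14)
Fill: take D (5 @ 186) → take B (9 @ 202) → take H (24 @ 205) → take 23/27 of C → 158.44; 61/61 used.
Total value = 751.44

751.44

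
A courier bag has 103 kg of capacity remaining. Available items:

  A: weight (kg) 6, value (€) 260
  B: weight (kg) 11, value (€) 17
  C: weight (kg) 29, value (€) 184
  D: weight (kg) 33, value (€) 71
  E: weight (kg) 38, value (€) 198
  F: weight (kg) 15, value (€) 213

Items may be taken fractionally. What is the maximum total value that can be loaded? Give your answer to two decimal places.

887.27

Order: A (260/6=43.33) > F (213/15=14.20) > C (184/29=6.34) > E (198/38=5.21) > D (71/33=2.15) > B (17/11=1.55)
Fill: take A (6 @ 260) → take F (15 @ 213) → take C (29 @ 184) → take E (38 @ 198) → take 15/33 of D → 32.27; 103/103 used.
Total value = 887.27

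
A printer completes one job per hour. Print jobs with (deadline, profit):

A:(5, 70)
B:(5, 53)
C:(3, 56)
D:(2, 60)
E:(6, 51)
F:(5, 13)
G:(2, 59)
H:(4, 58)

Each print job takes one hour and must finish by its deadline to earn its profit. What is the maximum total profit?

Take jobs in profit order; each goes to the latest open slot no later than its deadline.
By profit: A(d5,70), D(d2,60), G(d2,59), H(d4,58), C(d3,56), B(d5,53), E(d6,51), F(d5,13)
A→slot 5; D→slot 2; G→slot 1; H→slot 4; C→slot 3; B skipped; E→slot 6; F skipped.
Profit = 59 + 60 + 56 + 58 + 70 + 51 = 354

354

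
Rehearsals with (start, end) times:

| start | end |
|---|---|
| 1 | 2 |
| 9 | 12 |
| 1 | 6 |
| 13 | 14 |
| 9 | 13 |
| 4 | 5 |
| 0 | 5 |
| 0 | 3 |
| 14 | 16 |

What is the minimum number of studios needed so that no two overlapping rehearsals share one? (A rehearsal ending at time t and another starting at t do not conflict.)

4

Count concurrent intervals with a sweep; the peak is the room count.
Events (time:±→running): 0:+→1 0:+→2 1:+→3 1:+→4 … peak 4.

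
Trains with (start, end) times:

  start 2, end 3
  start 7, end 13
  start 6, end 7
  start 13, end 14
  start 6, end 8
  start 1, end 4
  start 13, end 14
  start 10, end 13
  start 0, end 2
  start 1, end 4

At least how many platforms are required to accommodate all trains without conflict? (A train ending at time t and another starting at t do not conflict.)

3

The answer is the maximum number of intervals overlapping at any instant.
Events (time:±→running): 0:+→1 1:+→2 1:+→3 … peak 3.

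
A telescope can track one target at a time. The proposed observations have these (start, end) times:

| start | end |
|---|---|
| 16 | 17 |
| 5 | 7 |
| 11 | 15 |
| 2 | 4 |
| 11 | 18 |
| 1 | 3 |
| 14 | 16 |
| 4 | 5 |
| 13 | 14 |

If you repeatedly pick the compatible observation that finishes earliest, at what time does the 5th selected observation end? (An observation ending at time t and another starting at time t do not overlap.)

Greedy by earliest finish: after sorting by end time, pick each interval compatible with the last pick.
By end time: (1,3), (2,4), (4,5), (5,7), (13,14), (11,15), (14,16), (16,17), (11,18).
Pick (1,3); next start ≥ 3 → (4,5); next start ≥ 5 → (5,7); next start ≥ 7 → (13,14); next start ≥ 14 → (14,16); next start ≥ 16 → (16,17).
Selected: (1,3) (4,5) (5,7) (13,14) (14,16) (16,17)

16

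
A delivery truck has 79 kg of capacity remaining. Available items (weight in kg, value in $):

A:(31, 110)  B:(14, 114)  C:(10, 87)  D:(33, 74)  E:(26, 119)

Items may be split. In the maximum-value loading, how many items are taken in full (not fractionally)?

Sort by value per unit weight and fill in that order.
Ratios (sorted): C 8.70, B 8.14, E 4.58, A 3.55, D 2.24
take C (10 @ 87); take B (14 @ 114); take E (26 @ 119); take 29/31 of A → 102.90. Capacity used 79/79.
3 item(s) taken whole; one partial (take 29/31 of A).

3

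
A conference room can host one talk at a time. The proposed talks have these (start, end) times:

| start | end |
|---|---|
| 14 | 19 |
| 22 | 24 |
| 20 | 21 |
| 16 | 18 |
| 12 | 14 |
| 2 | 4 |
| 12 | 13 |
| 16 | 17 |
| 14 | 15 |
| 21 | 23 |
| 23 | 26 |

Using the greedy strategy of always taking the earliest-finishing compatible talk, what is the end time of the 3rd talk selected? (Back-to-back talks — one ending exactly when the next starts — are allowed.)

Greedy by earliest finish: after sorting by end time, pick each interval compatible with the last pick.
By end time: (2,4), (12,13), (12,14), (14,15), (16,17), (16,18), (14,19), (20,21), (21,23), (22,24), (23,26).
Pick (2,4); next start ≥ 4 → (12,13); next start ≥ 13 → (14,15); next start ≥ 15 → (16,17); next start ≥ 17 → (20,21); next start ≥ 21 → (21,23); next start ≥ 23 → (23,26).
Selected: (2,4) (12,13) (14,15) (16,17) (20,21) (21,23) (23,26)

15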